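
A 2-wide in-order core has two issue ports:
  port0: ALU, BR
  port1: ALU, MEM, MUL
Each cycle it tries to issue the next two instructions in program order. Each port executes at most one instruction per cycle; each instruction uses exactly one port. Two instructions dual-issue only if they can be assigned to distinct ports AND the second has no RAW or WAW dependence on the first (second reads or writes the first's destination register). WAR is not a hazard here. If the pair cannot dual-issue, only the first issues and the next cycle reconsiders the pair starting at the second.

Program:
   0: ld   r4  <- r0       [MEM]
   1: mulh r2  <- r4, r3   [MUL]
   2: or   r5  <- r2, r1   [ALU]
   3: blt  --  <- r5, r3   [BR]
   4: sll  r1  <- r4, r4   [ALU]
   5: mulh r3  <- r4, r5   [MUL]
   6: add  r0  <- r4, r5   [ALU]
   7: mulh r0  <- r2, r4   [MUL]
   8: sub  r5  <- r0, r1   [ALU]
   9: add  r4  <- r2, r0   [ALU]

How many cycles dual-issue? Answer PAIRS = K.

PAIRS = 3

#0 head=0: ld i0 no-port MEM/MUL
#1 head=1: mulh i1 RAW r2
#2 head=2: or i2 RAW r5
#3 head=3: blt sll i3+i4 2-wide
#4 head=5: mulh add i5+i6 2-wide
#5 head=7: mulh i7 RAW r0
#6 head=8: sub add i8+i9 2-wide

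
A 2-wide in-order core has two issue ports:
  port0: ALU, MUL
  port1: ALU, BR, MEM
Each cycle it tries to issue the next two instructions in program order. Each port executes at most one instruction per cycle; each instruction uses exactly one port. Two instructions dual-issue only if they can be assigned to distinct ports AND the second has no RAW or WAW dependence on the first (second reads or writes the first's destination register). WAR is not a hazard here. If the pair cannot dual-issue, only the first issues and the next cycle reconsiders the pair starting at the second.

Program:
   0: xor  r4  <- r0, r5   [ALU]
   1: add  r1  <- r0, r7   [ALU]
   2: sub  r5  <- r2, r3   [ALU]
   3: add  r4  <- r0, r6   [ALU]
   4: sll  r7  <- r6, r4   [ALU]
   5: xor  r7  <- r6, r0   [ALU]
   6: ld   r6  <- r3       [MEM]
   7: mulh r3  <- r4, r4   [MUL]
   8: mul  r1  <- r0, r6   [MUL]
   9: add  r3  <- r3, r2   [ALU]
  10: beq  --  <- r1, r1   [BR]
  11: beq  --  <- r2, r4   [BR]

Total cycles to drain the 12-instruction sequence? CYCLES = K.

#0 head=0: xor;add i0,i1 pair
#1 head=2: sub;add i2,i3 pair
#2 head=4: sll i4 WAW r7
#3 head=5: xor;ld i5,i6 pair
#4 head=7: mulh i7 no-port MUL/MUL
#5 head=8: mul;add i8,i9 pair
#6 head=10: beq i10 no-port BR/BR
#7 head=11: beq i11 tail

CYCLES = 8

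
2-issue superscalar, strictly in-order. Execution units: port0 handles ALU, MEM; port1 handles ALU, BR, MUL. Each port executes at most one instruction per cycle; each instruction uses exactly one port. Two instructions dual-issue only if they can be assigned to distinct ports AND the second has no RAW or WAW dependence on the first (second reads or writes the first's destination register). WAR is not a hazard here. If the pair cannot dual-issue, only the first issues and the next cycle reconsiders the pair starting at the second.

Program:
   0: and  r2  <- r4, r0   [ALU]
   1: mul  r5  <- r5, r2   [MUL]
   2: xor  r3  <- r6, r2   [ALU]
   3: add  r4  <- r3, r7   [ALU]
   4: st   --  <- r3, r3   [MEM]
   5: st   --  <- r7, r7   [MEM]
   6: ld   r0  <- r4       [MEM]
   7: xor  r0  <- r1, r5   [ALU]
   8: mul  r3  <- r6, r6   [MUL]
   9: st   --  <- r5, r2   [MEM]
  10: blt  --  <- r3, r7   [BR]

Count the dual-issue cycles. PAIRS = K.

[0] i0  and  -- RAW r2
[1] i1/i2  mul+xor  -- dual
[2] i3/i4  add+st  -- dual
[3] i5  st  -- no-port MEM/MEM
[4] i6  ld  -- WAW r0
[5] i7/i8  xor+mul  -- dual
[6] i9/i10  st+blt  -- dual

PAIRS = 4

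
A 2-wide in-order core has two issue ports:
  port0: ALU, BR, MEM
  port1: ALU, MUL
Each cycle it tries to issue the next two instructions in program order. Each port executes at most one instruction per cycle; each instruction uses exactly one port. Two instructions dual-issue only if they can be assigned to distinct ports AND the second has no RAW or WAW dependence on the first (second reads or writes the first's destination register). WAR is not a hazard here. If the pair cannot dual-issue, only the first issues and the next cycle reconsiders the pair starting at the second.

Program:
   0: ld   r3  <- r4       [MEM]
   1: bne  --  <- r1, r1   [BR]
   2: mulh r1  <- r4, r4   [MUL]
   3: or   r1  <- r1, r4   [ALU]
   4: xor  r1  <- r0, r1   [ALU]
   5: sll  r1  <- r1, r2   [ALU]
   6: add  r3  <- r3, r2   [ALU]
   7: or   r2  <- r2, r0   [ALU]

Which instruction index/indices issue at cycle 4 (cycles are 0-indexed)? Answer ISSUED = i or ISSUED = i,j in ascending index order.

ISSUED = 5,6

[0] i0  ld.MEM  -- no-port MEM/BR
[1] i1+i2  bne.BR+mulh.MUL  -- 2-wide
[2] i3  or.ALU  -- RAW+WAW r1
[3] i4  xor.ALU  -- RAW+WAW r1
[4] i5+i6  sll.ALU+add.ALU  -- 2-wide
[5] i7  or.ALU  -- tail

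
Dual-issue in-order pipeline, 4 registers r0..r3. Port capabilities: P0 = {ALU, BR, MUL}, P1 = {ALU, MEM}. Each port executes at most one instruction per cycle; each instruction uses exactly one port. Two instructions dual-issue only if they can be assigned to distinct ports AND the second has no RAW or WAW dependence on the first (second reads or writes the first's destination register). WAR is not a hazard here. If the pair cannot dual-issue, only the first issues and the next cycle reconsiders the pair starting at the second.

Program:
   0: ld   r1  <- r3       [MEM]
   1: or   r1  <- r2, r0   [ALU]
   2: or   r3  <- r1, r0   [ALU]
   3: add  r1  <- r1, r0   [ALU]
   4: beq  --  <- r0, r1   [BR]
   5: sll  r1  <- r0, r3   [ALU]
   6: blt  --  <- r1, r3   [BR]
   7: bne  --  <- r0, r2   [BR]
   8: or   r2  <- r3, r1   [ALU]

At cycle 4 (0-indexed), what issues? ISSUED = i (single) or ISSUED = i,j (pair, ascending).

0. ld @i0  | WAW r1
1. or @i1  | RAW r1
2. or/add @i2&i3  | 2-wide
3. beq/sll @i4&i5  | 2-wide
4. blt @i6  | no-port BR/BR
5. bne/or @i7&i8  | 2-wide

ISSUED = 6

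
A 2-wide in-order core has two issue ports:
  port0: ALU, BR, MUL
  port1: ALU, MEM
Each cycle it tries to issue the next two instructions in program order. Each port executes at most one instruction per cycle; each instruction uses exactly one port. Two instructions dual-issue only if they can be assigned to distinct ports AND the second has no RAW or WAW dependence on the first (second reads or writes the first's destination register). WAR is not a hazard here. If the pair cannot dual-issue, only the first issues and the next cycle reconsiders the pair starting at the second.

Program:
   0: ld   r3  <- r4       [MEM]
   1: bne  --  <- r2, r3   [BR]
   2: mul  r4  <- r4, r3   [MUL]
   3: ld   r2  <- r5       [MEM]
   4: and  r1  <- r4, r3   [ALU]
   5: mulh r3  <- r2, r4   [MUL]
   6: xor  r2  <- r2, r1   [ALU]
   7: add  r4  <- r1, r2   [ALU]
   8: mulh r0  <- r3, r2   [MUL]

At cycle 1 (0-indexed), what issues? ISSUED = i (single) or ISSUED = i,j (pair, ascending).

t=0 i0:ld.MEM ; RAW r3
t=1 i1:bne.BR ; no-port BR/MUL
t=2 i2/i3:mul.MUL+ld.MEM ; pair
t=3 i4/i5:and.ALU+mulh.MUL ; pair
t=4 i6:xor.ALU ; RAW r2
t=5 i7/i8:add.ALU+mulh.MUL ; pair

ISSUED = 1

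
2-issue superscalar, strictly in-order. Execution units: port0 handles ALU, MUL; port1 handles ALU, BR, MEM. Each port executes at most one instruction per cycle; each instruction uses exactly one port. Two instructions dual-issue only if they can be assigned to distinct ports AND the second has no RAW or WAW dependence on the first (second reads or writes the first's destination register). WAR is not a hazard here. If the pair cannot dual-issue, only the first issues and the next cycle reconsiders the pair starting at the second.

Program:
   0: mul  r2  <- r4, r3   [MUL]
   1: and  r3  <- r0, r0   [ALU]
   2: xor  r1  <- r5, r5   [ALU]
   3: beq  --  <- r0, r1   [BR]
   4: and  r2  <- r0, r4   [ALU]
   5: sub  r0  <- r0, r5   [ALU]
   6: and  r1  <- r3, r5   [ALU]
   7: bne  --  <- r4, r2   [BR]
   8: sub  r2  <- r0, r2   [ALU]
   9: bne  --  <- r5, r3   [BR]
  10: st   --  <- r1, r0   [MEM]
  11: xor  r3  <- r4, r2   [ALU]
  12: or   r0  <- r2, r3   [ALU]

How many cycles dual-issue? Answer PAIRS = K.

t=0 i0/i1:mul and ; 2-wide
t=1 i2:xor ; RAW r1
t=2 i3/i4:beq and ; 2-wide
t=3 i5/i6:sub and ; 2-wide
t=4 i7/i8:bne sub ; 2-wide
t=5 i9:bne ; no-port BR/MEM
t=6 i10/i11:st xor ; 2-wide
t=7 i12:or ; tail

PAIRS = 5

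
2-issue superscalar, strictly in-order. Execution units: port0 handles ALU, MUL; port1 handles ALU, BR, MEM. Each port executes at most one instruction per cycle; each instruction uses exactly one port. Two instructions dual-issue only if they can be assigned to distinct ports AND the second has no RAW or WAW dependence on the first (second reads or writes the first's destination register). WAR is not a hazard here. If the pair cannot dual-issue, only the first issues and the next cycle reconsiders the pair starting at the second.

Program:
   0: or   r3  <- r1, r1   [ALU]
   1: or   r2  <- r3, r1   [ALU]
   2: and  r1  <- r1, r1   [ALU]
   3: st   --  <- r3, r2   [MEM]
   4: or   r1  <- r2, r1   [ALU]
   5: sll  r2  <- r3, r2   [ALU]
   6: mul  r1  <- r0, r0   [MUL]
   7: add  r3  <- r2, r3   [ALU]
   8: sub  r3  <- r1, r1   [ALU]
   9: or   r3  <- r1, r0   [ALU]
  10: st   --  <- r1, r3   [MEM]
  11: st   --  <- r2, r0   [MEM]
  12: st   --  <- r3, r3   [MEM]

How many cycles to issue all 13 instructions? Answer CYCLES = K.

CYCLES = 10

t=0 i0:or ; RAW r3
t=1 i1&i2:or/and ; 2-wide
t=2 i3&i4:st/or ; 2-wide
t=3 i5&i6:sll/mul ; 2-wide
t=4 i7:add ; WAW r3
t=5 i8:sub ; WAW r3
t=6 i9:or ; RAW r3
t=7 i10:st ; no-port MEM/MEM
t=8 i11:st ; no-port MEM/MEM
t=9 i12:st ; tail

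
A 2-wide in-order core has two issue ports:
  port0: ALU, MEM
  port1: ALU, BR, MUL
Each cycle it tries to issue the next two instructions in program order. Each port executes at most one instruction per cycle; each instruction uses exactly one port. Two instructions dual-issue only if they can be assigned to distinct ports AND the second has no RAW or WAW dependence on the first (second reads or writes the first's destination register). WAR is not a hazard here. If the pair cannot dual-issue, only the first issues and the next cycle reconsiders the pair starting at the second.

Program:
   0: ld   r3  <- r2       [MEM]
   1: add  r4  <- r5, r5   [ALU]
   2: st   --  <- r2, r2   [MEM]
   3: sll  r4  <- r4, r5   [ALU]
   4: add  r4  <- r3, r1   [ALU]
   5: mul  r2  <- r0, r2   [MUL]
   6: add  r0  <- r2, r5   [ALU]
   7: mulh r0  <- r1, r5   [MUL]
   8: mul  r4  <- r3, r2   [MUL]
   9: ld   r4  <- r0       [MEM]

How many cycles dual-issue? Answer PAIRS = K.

PAIRS = 3

0. ld+add @i0+i1  | 2-wide
1. st+sll @i2+i3  | 2-wide
2. add+mul @i4+i5  | 2-wide
3. add @i6  | WAW r0
4. mulh @i7  | no-port MUL/MUL
5. mul @i8  | WAW r4
6. ld @i9  | tail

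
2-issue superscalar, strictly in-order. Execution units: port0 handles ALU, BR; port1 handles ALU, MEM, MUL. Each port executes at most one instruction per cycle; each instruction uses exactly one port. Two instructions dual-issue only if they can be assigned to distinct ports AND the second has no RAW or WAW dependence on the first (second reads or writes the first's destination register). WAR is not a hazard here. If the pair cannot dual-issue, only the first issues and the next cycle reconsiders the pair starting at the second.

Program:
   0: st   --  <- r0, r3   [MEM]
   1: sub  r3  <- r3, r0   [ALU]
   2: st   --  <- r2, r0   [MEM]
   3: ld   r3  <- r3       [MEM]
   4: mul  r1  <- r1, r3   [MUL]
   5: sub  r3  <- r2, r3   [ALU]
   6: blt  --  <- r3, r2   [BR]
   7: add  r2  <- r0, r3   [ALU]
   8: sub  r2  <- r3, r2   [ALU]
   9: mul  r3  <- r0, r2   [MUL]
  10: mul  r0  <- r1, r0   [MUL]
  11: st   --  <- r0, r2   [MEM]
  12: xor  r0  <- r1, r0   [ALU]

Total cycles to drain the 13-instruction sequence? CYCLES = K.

CYCLES = 9

t=0 i0&i1:st.MEM/sub.ALU ; pair
t=1 i2:st.MEM ; no-port MEM/MEM
t=2 i3:ld.MEM ; no-port MEM/MUL
t=3 i4&i5:mul.MUL/sub.ALU ; pair
t=4 i6&i7:blt.BR/add.ALU ; pair
t=5 i8:sub.ALU ; RAW r2
t=6 i9:mul.MUL ; no-port MUL/MUL
t=7 i10:mul.MUL ; no-port MUL/MEM
t=8 i11&i12:st.MEM/xor.ALU ; pair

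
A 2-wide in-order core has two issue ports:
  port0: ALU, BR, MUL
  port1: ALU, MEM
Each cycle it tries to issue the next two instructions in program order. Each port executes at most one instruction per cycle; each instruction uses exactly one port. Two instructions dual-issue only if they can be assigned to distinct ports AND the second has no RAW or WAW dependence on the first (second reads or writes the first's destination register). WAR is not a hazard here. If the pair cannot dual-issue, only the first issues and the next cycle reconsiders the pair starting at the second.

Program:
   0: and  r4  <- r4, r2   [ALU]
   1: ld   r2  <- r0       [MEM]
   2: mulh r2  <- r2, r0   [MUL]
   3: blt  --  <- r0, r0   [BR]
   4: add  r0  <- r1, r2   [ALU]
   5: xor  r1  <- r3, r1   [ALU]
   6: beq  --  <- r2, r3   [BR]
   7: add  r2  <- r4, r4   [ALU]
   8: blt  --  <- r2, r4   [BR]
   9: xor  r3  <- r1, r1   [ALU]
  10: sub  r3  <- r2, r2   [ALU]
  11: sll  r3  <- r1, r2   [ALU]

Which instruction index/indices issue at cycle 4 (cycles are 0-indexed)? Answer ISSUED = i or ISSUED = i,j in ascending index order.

ISSUED = 7

  cy0 -> i0&i1 (and ld) dual
  cy1 -> i2 (mulh) no-port MUL/BR
  cy2 -> i3&i4 (blt add) dual
  cy3 -> i5&i6 (xor beq) dual
  cy4 -> i7 (add) RAW r2
  cy5 -> i8&i9 (blt xor) dual
  cy6 -> i10 (sub) WAW r3
  cy7 -> i11 (sll) tail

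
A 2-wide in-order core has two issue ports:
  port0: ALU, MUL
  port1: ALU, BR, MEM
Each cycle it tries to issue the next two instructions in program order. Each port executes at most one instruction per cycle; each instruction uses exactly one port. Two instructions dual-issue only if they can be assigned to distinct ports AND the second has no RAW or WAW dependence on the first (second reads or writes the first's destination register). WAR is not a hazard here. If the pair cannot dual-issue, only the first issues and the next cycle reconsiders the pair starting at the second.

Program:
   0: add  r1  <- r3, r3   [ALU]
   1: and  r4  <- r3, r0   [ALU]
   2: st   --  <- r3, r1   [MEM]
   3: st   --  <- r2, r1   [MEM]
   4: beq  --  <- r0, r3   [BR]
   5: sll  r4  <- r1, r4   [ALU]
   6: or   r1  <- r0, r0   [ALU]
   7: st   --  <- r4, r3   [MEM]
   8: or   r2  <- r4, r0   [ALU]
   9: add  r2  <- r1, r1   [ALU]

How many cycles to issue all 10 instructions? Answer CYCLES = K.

#0 head=0: add.ALU/and.ALU i0&i1 2-wide
#1 head=2: st.MEM i2 no-port MEM/MEM
#2 head=3: st.MEM i3 no-port MEM/BR
#3 head=4: beq.BR/sll.ALU i4&i5 2-wide
#4 head=6: or.ALU/st.MEM i6&i7 2-wide
#5 head=8: or.ALU i8 WAW r2
#6 head=9: add.ALU i9 tail

CYCLES = 7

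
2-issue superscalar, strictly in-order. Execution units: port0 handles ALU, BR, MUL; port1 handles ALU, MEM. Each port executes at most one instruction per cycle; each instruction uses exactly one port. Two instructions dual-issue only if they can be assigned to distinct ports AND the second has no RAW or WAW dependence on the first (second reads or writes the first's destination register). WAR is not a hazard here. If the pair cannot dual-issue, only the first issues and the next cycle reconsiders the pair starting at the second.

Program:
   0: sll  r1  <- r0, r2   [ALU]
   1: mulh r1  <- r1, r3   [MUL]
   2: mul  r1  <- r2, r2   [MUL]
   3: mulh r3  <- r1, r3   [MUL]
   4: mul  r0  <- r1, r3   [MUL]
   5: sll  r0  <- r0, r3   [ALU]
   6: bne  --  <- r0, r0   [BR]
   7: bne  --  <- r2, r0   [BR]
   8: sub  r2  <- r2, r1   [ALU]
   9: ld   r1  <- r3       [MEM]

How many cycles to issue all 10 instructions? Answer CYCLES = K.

CYCLES = 9

0. sll @i0  | RAW+WAW r1
1. mulh @i1  | no-port MUL/MUL
2. mul @i2  | no-port MUL/MUL
3. mulh @i3  | no-port MUL/MUL
4. mul @i4  | RAW+WAW r0
5. sll @i5  | RAW r0
6. bne @i6  | no-port BR/BR
7. bne;sub @i7+i8  | pair
8. ld @i9  | tail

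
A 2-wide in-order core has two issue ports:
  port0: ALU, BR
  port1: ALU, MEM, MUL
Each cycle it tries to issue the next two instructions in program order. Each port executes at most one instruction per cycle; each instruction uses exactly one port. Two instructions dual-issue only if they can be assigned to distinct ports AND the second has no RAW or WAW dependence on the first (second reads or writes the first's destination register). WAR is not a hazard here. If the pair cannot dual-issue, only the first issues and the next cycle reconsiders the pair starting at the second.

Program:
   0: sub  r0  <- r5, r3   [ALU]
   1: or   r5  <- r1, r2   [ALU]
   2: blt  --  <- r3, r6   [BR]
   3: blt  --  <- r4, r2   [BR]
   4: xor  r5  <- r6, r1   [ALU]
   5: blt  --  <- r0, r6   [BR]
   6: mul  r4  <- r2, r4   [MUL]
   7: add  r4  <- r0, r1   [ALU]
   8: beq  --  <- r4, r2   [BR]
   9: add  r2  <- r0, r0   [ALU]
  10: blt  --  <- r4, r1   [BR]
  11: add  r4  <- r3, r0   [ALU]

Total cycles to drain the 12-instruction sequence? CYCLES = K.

#0 head=0: sub+or i0/i1 dual
#1 head=2: blt i2 no-port BR/BR
#2 head=3: blt+xor i3/i4 dual
#3 head=5: blt+mul i5/i6 dual
#4 head=7: add i7 RAW r4
#5 head=8: beq+add i8/i9 dual
#6 head=10: blt+add i10/i11 dual

CYCLES = 7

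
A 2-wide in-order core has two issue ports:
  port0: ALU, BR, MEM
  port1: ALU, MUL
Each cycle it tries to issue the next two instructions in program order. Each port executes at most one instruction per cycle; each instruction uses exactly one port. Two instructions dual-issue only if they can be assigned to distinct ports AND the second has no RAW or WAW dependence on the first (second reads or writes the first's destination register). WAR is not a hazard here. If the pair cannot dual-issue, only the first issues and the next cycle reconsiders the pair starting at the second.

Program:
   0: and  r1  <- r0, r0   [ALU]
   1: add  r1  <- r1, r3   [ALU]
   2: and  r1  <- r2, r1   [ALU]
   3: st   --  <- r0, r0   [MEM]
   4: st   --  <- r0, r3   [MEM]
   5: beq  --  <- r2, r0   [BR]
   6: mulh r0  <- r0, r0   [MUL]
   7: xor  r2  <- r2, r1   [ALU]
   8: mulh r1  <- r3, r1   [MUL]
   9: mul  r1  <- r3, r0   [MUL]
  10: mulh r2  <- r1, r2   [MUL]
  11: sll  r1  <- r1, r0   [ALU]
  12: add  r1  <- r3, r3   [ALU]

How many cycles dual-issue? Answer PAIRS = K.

#0 head=0: and i0 RAW+WAW r1
#1 head=1: add i1 RAW+WAW r1
#2 head=2: and/st i2,i3 pair
#3 head=4: st i4 no-port MEM/BR
#4 head=5: beq/mulh i5,i6 pair
#5 head=7: xor/mulh i7,i8 pair
#6 head=9: mul i9 no-port MUL/MUL
#7 head=10: mulh/sll i10,i11 pair
#8 head=12: add i12 tail

PAIRS = 4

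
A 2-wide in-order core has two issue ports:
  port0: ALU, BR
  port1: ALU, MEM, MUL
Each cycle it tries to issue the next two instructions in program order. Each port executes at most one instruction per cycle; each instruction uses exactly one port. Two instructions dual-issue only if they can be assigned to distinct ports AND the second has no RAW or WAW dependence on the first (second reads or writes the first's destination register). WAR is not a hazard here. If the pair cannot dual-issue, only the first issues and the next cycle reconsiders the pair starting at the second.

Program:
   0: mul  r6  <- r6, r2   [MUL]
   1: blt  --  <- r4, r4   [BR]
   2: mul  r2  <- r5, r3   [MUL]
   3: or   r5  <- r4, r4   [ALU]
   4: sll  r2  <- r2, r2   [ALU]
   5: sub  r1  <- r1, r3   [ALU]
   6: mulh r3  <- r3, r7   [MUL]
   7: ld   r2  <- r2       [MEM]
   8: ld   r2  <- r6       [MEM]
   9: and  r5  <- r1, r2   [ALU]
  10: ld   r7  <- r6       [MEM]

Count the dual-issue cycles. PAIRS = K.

PAIRS = 4

#0 head=0: mul.MUL;blt.BR i0/i1 pair
#1 head=2: mul.MUL;or.ALU i2/i3 pair
#2 head=4: sll.ALU;sub.ALU i4/i5 pair
#3 head=6: mulh.MUL i6 no-port MUL/MEM
#4 head=7: ld.MEM i7 no-port MEM/MEM
#5 head=8: ld.MEM i8 RAW r2
#6 head=9: and.ALU;ld.MEM i9/i10 pair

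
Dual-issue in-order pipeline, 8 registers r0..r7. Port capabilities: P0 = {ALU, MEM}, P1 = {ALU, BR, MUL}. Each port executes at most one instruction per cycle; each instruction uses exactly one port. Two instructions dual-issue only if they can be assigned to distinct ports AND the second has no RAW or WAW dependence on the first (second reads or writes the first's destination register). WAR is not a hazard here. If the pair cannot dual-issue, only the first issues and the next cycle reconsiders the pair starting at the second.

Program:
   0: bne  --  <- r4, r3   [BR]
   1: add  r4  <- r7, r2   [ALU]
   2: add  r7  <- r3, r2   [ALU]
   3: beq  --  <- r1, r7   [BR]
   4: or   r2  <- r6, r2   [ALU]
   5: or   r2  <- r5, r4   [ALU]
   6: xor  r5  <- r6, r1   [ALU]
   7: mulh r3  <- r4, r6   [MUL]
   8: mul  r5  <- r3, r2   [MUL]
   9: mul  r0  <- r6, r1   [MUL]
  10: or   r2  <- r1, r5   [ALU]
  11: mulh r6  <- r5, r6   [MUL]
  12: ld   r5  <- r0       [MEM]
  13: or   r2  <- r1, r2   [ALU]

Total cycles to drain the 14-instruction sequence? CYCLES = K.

#0 head=0: bne.BR+add.ALU i0,i1 2-wide
#1 head=2: add.ALU i2 RAW r7
#2 head=3: beq.BR+or.ALU i3,i4 2-wide
#3 head=5: or.ALU+xor.ALU i5,i6 2-wide
#4 head=7: mulh.MUL i7 no-port MUL/MUL
#5 head=8: mul.MUL i8 no-port MUL/MUL
#6 head=9: mul.MUL+or.ALU i9,i10 2-wide
#7 head=11: mulh.MUL+ld.MEM i11,i12 2-wide
#8 head=13: or.ALU i13 tail

CYCLES = 9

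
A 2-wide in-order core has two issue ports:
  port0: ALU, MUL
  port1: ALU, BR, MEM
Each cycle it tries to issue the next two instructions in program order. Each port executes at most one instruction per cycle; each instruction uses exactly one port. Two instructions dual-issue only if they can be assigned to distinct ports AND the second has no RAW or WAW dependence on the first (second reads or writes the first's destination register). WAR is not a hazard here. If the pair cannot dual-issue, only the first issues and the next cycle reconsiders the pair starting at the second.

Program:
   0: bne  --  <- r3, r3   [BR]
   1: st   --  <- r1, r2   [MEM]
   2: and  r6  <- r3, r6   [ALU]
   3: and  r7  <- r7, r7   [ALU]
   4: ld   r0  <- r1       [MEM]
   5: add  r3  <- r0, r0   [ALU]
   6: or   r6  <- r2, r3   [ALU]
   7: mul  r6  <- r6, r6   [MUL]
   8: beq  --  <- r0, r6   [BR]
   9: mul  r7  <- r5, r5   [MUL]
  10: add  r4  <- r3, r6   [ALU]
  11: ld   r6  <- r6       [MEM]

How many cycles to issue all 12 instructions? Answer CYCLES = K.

CYCLES = 8

c0: i0 bne  no-port BR/MEM
c1: i1&i2 st;and  2-wide
c2: i3&i4 and;ld  2-wide
c3: i5 add  RAW r3
c4: i6 or  RAW+WAW r6
c5: i7 mul  RAW r6
c6: i8&i9 beq;mul  2-wide
c7: i10&i11 add;ld  2-wide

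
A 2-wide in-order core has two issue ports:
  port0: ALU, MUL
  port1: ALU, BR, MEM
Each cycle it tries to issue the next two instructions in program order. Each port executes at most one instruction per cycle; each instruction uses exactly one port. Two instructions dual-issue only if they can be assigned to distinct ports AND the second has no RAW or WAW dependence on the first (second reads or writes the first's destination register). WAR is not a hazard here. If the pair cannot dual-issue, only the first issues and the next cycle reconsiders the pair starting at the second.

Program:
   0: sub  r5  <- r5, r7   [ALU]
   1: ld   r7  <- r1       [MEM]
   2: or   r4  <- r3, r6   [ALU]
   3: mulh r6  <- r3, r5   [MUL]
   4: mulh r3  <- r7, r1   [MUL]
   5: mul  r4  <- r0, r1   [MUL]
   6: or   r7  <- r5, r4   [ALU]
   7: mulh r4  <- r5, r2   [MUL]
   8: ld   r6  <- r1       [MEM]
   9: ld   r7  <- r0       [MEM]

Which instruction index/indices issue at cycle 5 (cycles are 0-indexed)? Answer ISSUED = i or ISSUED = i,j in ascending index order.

0. sub.ALU;ld.MEM @i0,i1  | pair
1. or.ALU;mulh.MUL @i2,i3  | pair
2. mulh.MUL @i4  | no-port MUL/MUL
3. mul.MUL @i5  | RAW r4
4. or.ALU;mulh.MUL @i6,i7  | pair
5. ld.MEM @i8  | no-port MEM/MEM
6. ld.MEM @i9  | tail

ISSUED = 8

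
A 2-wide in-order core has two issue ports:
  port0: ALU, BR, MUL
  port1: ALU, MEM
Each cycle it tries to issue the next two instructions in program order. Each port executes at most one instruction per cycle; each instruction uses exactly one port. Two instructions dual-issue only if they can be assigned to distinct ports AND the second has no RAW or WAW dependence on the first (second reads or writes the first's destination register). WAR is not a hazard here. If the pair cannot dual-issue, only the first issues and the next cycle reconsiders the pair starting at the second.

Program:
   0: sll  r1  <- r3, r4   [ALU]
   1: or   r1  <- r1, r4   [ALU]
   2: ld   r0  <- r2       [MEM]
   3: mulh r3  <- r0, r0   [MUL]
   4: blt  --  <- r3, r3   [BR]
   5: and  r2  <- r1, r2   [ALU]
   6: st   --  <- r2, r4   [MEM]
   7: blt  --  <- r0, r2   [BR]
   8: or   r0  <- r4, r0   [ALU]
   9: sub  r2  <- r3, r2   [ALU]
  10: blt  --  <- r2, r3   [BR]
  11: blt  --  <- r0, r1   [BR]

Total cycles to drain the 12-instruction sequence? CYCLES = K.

  cy0 -> i0 (sll.ALU) RAW+WAW r1
  cy1 -> i1/i2 (or.ALU;ld.MEM) 2-wide
  cy2 -> i3 (mulh.MUL) no-port MUL/BR
  cy3 -> i4/i5 (blt.BR;and.ALU) 2-wide
  cy4 -> i6/i7 (st.MEM;blt.BR) 2-wide
  cy5 -> i8/i9 (or.ALU;sub.ALU) 2-wide
  cy6 -> i10 (blt.BR) no-port BR/BR
  cy7 -> i11 (blt.BR) tail

CYCLES = 8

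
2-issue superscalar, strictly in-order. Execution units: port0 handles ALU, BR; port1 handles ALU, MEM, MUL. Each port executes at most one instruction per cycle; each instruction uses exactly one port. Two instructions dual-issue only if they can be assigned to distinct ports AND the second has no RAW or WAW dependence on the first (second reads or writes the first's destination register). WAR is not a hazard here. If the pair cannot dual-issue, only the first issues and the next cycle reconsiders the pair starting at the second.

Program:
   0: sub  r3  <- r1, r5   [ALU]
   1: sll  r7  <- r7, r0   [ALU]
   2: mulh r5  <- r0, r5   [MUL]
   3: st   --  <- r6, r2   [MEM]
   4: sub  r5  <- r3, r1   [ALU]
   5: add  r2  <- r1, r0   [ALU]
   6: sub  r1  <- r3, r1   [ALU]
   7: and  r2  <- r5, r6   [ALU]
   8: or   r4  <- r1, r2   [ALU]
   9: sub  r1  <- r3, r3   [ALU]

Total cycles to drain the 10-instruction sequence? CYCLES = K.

CYCLES = 6

[0] i0+i1  sub+sll  -- dual
[1] i2  mulh  -- no-port MUL/MEM
[2] i3+i4  st+sub  -- dual
[3] i5+i6  add+sub  -- dual
[4] i7  and  -- RAW r2
[5] i8+i9  or+sub  -- dual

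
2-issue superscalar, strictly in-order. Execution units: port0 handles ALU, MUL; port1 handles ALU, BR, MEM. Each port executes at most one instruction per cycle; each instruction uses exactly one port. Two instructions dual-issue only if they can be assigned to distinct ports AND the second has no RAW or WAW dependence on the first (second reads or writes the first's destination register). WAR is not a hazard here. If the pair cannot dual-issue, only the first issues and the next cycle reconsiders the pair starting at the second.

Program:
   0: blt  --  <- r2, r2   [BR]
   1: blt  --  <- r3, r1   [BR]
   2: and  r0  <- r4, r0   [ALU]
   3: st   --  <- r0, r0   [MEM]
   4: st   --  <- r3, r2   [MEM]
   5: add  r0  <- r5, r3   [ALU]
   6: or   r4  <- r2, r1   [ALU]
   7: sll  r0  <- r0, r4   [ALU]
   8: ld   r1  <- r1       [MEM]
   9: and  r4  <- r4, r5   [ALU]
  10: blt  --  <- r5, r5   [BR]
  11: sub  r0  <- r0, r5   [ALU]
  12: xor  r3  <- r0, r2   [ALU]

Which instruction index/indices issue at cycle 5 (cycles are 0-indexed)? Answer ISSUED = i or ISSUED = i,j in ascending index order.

#0 head=0: blt i0 no-port BR/BR
#1 head=1: blt+and i1,i2 pair
#2 head=3: st i3 no-port MEM/MEM
#3 head=4: st+add i4,i5 pair
#4 head=6: or i6 RAW r4
#5 head=7: sll+ld i7,i8 pair
#6 head=9: and+blt i9,i10 pair
#7 head=11: sub i11 RAW r0
#8 head=12: xor i12 tail

ISSUED = 7,8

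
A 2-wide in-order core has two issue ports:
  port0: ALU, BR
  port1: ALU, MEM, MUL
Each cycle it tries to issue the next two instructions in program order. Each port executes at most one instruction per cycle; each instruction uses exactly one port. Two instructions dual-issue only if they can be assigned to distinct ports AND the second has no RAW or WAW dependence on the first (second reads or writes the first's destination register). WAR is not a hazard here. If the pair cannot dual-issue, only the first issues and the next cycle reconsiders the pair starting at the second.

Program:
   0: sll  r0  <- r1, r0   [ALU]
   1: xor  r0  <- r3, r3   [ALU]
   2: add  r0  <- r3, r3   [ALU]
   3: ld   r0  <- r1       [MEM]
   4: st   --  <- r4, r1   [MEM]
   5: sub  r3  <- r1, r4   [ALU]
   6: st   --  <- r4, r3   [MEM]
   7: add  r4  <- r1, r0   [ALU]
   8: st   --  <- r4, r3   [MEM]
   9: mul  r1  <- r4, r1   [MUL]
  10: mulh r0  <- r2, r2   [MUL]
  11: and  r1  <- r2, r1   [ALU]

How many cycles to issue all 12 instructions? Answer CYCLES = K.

c0: i0 sll  WAW r0
c1: i1 xor  WAW r0
c2: i2 add  WAW r0
c3: i3 ld  no-port MEM/MEM
c4: i4,i5 st/sub  dual
c5: i6,i7 st/add  dual
c6: i8 st  no-port MEM/MUL
c7: i9 mul  no-port MUL/MUL
c8: i10,i11 mulh/and  dual

CYCLES = 9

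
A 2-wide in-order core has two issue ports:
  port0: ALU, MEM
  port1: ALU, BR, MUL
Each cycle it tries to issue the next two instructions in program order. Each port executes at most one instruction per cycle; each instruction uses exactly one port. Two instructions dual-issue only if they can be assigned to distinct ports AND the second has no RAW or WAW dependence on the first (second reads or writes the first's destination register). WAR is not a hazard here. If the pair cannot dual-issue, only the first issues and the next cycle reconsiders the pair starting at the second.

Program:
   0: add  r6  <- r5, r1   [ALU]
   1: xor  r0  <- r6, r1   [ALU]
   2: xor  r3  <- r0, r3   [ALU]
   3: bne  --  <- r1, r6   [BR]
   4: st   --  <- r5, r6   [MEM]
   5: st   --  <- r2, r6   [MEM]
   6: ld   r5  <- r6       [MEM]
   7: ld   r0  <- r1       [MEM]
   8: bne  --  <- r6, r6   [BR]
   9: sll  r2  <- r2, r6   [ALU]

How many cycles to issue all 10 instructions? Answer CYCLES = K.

CYCLES = 8

[0] i0  add.ALU  -- RAW r6
[1] i1  xor.ALU  -- RAW r0
[2] i2&i3  xor.ALU+bne.BR  -- dual
[3] i4  st.MEM  -- no-port MEM/MEM
[4] i5  st.MEM  -- no-port MEM/MEM
[5] i6  ld.MEM  -- no-port MEM/MEM
[6] i7&i8  ld.MEM+bne.BR  -- dual
[7] i9  sll.ALU  -- tail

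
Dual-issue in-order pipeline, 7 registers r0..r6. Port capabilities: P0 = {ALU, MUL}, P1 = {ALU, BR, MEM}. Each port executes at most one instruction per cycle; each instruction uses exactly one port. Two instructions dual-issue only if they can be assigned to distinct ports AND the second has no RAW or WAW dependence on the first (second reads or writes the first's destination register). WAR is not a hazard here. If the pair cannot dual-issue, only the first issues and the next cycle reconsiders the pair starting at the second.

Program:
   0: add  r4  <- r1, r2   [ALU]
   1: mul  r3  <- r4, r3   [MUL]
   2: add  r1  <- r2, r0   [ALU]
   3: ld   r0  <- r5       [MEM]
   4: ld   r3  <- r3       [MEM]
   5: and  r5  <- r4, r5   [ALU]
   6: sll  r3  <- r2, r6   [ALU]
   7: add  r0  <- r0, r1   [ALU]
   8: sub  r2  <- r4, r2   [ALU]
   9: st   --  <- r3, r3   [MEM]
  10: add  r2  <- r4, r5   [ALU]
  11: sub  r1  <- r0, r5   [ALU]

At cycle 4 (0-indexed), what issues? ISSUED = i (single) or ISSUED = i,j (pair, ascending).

ISSUED = 6,7

c0: i0 add  RAW r4
c1: i1+i2 mul;add  dual
c2: i3 ld  no-port MEM/MEM
c3: i4+i5 ld;and  dual
c4: i6+i7 sll;add  dual
c5: i8+i9 sub;st  dual
c6: i10+i11 add;sub  dual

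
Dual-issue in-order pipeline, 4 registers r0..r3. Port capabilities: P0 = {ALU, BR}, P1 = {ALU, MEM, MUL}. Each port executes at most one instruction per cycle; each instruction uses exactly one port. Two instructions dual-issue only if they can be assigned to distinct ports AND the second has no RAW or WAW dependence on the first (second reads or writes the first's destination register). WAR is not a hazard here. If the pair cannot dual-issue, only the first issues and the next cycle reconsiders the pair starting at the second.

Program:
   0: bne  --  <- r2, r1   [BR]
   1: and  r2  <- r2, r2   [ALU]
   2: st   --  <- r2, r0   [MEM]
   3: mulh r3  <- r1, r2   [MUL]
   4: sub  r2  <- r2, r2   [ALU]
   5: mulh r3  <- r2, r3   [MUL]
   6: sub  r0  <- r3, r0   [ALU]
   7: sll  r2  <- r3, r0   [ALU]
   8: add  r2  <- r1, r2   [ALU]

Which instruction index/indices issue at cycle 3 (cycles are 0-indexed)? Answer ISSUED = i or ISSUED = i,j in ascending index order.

[0] i0/i1  bne.BR and.ALU  -- pair
[1] i2  st.MEM  -- no-port MEM/MUL
[2] i3/i4  mulh.MUL sub.ALU  -- pair
[3] i5  mulh.MUL  -- RAW r3
[4] i6  sub.ALU  -- RAW r0
[5] i7  sll.ALU  -- RAW+WAW r2
[6] i8  add.ALU  -- tail

ISSUED = 5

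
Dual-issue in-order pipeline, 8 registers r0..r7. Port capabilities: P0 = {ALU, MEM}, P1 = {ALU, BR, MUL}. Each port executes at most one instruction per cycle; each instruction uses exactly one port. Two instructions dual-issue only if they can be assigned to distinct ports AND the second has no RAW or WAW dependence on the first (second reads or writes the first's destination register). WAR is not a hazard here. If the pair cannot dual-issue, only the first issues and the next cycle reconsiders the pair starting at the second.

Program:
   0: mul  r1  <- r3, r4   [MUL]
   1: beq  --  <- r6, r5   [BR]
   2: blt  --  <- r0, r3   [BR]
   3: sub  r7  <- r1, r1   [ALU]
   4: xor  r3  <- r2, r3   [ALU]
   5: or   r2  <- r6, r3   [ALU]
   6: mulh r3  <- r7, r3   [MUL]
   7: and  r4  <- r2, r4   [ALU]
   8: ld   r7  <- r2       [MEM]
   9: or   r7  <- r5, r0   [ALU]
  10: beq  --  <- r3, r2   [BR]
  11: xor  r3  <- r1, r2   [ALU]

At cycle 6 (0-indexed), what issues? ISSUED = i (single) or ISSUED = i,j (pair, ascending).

  cy0 -> i0 (mul.MUL) no-port MUL/BR
  cy1 -> i1 (beq.BR) no-port BR/BR
  cy2 -> i2/i3 (blt.BR sub.ALU) pair
  cy3 -> i4 (xor.ALU) RAW r3
  cy4 -> i5/i6 (or.ALU mulh.MUL) pair
  cy5 -> i7/i8 (and.ALU ld.MEM) pair
  cy6 -> i9/i10 (or.ALU beq.BR) pair
  cy7 -> i11 (xor.ALU) tail

ISSUED = 9,10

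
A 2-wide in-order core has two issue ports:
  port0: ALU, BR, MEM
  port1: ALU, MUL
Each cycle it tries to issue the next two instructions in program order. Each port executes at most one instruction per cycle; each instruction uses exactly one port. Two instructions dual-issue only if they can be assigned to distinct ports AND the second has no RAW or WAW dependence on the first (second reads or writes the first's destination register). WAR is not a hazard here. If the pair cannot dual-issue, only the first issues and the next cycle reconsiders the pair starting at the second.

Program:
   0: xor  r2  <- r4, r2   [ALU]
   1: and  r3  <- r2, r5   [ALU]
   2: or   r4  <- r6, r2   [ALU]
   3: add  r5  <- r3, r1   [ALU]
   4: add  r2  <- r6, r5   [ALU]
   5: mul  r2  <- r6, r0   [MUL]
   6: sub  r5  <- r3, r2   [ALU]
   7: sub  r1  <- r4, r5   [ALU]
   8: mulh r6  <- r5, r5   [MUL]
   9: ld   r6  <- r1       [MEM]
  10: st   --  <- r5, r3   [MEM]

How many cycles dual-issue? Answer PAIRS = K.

PAIRS = 2

[0] i0  xor.ALU  -- RAW r2
[1] i1,i2  and.ALU;or.ALU  -- dual
[2] i3  add.ALU  -- RAW r5
[3] i4  add.ALU  -- WAW r2
[4] i5  mul.MUL  -- RAW r2
[5] i6  sub.ALU  -- RAW r5
[6] i7,i8  sub.ALU;mulh.MUL  -- dual
[7] i9  ld.MEM  -- no-port MEM/MEM
[8] i10  st.MEM  -- tail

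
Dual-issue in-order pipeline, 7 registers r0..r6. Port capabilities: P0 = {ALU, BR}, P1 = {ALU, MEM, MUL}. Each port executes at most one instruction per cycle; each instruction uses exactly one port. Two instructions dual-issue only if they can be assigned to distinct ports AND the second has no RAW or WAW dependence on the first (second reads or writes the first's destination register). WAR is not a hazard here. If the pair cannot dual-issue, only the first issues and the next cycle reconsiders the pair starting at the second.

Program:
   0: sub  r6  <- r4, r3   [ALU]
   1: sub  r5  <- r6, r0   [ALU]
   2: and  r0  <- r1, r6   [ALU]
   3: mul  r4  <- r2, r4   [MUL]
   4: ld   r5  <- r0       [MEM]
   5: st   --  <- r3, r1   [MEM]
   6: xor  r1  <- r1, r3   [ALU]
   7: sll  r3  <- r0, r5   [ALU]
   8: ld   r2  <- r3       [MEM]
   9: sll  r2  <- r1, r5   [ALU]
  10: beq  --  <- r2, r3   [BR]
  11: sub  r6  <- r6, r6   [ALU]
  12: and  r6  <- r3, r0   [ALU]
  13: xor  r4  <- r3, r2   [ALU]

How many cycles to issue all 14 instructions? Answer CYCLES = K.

CYCLES = 10

t=0 i0:sub ; RAW r6
t=1 i1+i2:sub+and ; 2-wide
t=2 i3:mul ; no-port MUL/MEM
t=3 i4:ld ; no-port MEM/MEM
t=4 i5+i6:st+xor ; 2-wide
t=5 i7:sll ; RAW r3
t=6 i8:ld ; WAW r2
t=7 i9:sll ; RAW r2
t=8 i10+i11:beq+sub ; 2-wide
t=9 i12+i13:and+xor ; 2-wide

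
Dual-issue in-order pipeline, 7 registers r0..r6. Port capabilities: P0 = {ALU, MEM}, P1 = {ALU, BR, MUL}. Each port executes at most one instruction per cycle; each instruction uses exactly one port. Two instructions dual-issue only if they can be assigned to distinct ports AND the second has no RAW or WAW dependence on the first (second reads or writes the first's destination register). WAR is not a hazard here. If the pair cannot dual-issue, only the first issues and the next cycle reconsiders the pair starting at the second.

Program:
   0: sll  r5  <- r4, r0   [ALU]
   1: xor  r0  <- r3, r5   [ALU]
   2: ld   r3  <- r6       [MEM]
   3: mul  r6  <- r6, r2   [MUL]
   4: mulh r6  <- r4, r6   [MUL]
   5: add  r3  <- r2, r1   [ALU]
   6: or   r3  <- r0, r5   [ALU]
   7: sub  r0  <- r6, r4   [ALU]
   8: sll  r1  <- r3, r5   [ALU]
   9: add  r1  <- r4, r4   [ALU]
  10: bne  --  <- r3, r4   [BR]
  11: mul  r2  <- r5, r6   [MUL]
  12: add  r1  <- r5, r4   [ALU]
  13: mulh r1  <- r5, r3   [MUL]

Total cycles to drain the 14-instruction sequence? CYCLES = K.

#0 head=0: sll.ALU i0 RAW r5
#1 head=1: xor.ALU+ld.MEM i1/i2 2-wide
#2 head=3: mul.MUL i3 no-port MUL/MUL
#3 head=4: mulh.MUL+add.ALU i4/i5 2-wide
#4 head=6: or.ALU+sub.ALU i6/i7 2-wide
#5 head=8: sll.ALU i8 WAW r1
#6 head=9: add.ALU+bne.BR i9/i10 2-wide
#7 head=11: mul.MUL+add.ALU i11/i12 2-wide
#8 head=13: mulh.MUL i13 tail

CYCLES = 9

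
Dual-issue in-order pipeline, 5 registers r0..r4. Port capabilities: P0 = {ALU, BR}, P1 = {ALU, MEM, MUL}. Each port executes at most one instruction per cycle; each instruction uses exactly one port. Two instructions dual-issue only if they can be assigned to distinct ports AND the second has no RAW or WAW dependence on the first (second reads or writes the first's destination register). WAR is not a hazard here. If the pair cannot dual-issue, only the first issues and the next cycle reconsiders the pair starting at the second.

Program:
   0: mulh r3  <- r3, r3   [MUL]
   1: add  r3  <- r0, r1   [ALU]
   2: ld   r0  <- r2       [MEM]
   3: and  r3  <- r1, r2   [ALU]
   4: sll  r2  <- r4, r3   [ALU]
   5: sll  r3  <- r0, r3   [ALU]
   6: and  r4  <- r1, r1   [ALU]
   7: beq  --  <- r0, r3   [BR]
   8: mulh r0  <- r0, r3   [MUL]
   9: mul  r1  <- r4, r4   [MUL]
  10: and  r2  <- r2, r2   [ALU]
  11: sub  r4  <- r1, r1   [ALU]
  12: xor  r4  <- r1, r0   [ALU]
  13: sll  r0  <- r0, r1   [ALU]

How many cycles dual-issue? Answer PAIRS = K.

PAIRS = 5

[0] i0  mulh.MUL  -- WAW r3
[1] i1&i2  add.ALU;ld.MEM  -- pair
[2] i3  and.ALU  -- RAW r3
[3] i4&i5  sll.ALU;sll.ALU  -- pair
[4] i6&i7  and.ALU;beq.BR  -- pair
[5] i8  mulh.MUL  -- no-port MUL/MUL
[6] i9&i10  mul.MUL;and.ALU  -- pair
[7] i11  sub.ALU  -- WAW r4
[8] i12&i13  xor.ALU;sll.ALU  -- pair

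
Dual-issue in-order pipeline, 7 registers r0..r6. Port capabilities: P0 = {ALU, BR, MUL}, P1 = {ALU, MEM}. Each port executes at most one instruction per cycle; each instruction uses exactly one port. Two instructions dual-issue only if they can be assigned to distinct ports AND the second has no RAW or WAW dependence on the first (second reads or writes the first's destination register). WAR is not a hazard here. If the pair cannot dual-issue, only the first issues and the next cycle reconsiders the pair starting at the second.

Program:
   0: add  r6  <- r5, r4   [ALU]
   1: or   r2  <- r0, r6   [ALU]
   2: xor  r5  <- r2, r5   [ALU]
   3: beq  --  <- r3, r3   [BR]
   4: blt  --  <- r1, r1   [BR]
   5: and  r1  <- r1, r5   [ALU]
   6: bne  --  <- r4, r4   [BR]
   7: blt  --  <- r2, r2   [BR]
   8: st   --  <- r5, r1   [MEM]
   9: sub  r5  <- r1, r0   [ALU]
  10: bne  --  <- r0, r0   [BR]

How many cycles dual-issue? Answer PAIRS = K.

[0] i0  add  -- RAW r6
[1] i1  or  -- RAW r2
[2] i2+i3  xor+beq  -- pair
[3] i4+i5  blt+and  -- pair
[4] i6  bne  -- no-port BR/BR
[5] i7+i8  blt+st  -- pair
[6] i9+i10  sub+bne  -- pair

PAIRS = 4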